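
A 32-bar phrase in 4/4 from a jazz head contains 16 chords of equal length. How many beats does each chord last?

8 beats

32 bars × 4 beats/bar = 128 beats total.
128 beats ÷ 16 chords = 8 beats per chord.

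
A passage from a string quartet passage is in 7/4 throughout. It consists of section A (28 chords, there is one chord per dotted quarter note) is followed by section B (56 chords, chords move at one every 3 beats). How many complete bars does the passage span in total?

A: 28 × 1.5 = 42 beats = 6 bars.
B: 56 × 3 = 168 beats = 24 bars.
Total: 6 + 24 = 30 bars.

30 bars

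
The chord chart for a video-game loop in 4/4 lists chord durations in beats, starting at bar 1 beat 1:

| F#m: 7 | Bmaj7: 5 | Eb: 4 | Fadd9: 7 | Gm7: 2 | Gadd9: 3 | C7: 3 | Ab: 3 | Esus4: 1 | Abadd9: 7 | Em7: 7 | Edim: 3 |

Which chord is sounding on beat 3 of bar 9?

Beat 3 of bar 9 is beat (9−1)×4 + 3 = 35 overall.
Running totals: F#m ends at 7, Bmaj7 ends at 12, Eb ends at 16, Fadd9 ends at 23, Gm7 ends at 25, Gadd9 ends at 28, C7 ends at 31, Ab ends at 34, Esus4 ends at 35.
Beat 35 falls within Esus4.

Esus4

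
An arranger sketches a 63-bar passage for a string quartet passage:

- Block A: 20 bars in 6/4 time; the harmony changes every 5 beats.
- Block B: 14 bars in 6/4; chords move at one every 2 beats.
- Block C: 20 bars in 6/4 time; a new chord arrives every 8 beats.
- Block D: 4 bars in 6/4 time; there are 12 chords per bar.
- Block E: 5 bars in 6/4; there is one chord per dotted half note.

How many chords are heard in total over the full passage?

A: 20·6 = 120 beats, 120/5 = 24 chords.
B: 14·6 = 84 beats, 84/2 = 42 chords.
C: 20·6 = 120 beats, 120/8 = 15 chords.
D: 4·6 = 24 beats, 24/0.5 = 48 chords.
E: 5·6 = 30 beats, 30/3 = 10 chords.
Total: 24 + 42 + 15 + 48 + 10 = 139.

139 chords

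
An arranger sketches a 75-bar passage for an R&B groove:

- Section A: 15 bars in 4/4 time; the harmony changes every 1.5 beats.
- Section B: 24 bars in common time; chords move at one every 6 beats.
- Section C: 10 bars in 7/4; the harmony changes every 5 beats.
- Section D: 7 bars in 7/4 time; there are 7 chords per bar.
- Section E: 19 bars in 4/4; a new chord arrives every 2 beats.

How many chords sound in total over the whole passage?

157 chords

A has 60 beats and chords last 1.5 each, so 40 chords.
B has 96 beats and chords last 6 each, so 16 chords.
C has 70 beats and chords last 5 each, so 14 chords.
D has 49 beats and chords last 1 each, so 49 chords.
E has 76 beats and chords last 2 each, so 38 chords.
Total: 40 + 16 + 14 + 49 + 38 = 157.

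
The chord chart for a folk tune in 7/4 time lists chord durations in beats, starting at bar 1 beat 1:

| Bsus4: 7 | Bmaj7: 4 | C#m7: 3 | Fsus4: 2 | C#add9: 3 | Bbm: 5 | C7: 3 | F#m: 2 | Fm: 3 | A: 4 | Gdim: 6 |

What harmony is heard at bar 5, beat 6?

Beat 6 of bar 5 is beat (5−1)×7 + 6 = 34 overall.
Running totals: Bsus4 ends at 7, Bmaj7 ends at 11, C#m7 ends at 14, Fsus4 ends at 16, C#add9 ends at 19, Bbm ends at 24, C7 ends at 27, F#m ends at 29, Fm ends at 32, A ends at 36.
Beat 34 falls within A.

A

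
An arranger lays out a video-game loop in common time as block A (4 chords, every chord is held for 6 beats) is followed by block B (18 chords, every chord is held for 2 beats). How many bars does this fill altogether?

15 bars

A: 4 × 6 = 24 beats = 6 bars.
B: 18 × 2 = 36 beats = 9 bars.
Total: 6 + 9 = 15 bars.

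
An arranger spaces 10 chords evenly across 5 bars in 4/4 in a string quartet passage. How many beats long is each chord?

2 beats

5 bars × 4 beats/bar = 20 beats total.
20 beats ÷ 10 chords = 2 beats per chord.
(That is a half note.)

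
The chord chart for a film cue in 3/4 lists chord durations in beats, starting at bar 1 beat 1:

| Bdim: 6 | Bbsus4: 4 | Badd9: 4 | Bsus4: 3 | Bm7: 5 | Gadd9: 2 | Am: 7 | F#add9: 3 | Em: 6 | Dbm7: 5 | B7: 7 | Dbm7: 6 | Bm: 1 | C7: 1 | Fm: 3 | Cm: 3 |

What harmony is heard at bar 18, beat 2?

Dbm7

Beat 2 of bar 18 is beat (18−1)×3 + 2 = 53 overall.
Running totals: Bdim ends at 6, Bbsus4 ends at 10, Badd9 ends at 14, Bsus4 ends at 17, Bm7 ends at 22, Gadd9 ends at 24, Am ends at 31, F#add9 ends at 34, Em ends at 40, Dbm7 ends at 45, B7 ends at 52, Dbm7 ends at 58.
Beat 53 falls within Dbm7.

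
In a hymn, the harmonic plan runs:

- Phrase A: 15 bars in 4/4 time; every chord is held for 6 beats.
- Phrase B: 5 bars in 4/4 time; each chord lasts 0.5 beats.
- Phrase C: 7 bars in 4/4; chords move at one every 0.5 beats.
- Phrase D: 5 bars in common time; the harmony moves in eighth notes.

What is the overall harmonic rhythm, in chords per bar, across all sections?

73/16 chords per bar

A: 15 bars of 4 beats is 60 beats; at 6 beats each that's 10 chords.
B: 5 bars of 4 beats is 20 beats; at 0.5 beats each that's 40 chords.
C: 7 bars of 4 beats is 28 beats; at 0.5 beats each that's 56 chords.
D: 5 bars of 4 beats is 20 beats; at 0.5 beats each that's 40 chords.
Overall: 146 chords over 32 bars → 146/32 = 73/16 chords per bar.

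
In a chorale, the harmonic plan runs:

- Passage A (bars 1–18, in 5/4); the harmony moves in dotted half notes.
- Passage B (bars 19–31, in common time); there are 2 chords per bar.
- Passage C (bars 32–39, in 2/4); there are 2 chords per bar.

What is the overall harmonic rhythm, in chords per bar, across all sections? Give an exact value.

24/13 chords per bar

A: 18 × 5 = 90 beats ÷ 3 = 30 chords.
B: 13 × 4 = 52 beats ÷ 2 = 26 chords.
C: 8 × 2 = 16 beats ÷ 1 = 16 chords.
Overall: 72 chords over 39 bars → 72/39 = 24/13 chords per bar.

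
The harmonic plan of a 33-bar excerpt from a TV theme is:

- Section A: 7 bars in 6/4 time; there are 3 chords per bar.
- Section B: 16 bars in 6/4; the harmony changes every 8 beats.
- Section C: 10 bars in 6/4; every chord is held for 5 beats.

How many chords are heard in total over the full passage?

45 chords

A: 7·6 = 42 beats, 42/2 = 21 chords.
B: 16·6 = 96 beats, 96/8 = 12 chords.
C: 10·6 = 60 beats, 60/5 = 12 chords.
Total: 21 + 12 + 12 = 45.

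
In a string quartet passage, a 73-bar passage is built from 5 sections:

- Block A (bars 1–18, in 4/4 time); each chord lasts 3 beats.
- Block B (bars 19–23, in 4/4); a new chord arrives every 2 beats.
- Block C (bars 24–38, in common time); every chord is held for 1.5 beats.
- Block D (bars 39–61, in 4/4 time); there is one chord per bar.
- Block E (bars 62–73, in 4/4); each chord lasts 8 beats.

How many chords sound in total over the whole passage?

103 chords

A: 18·4 = 72 beats, 72/3 = 24 chords.
B: 5·4 = 20 beats, 20/2 = 10 chords.
C: 15·4 = 60 beats, 60/1.5 = 40 chords.
D: 23·4 = 92 beats, 92/4 = 23 chords.
E: 12·4 = 48 beats, 48/8 = 6 chords.
Total: 24 + 10 + 40 + 23 + 6 = 103.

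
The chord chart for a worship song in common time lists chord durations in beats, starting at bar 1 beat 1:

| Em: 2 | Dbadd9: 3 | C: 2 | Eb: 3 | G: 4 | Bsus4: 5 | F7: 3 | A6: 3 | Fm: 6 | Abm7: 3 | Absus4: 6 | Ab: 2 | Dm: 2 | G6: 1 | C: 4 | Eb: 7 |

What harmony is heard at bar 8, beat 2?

Fm

Beat 2 of bar 8 is beat (8−1)×4 + 2 = 30 overall.
Running totals: Em ends at 2, Dbadd9 ends at 5, C ends at 7, Eb ends at 10, G ends at 14, Bsus4 ends at 19, F7 ends at 22, A6 ends at 25, Fm ends at 31.
Beat 30 falls within Fm.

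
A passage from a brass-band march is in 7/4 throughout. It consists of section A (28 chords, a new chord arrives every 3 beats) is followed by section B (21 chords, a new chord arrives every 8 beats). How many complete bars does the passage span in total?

36 bars

A: 28 × 3 = 84 beats = 12 bars.
B: 21 × 8 = 168 beats = 24 bars.
Total: 12 + 24 = 36 bars.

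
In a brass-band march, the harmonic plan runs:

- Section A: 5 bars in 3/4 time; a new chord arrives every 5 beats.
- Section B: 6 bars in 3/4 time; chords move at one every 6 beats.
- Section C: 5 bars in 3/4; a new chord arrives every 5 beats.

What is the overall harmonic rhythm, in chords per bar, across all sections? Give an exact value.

9/16 chords per bar

A: 5 × 3 = 15 beats ÷ 5 = 3 chords.
B: 6 × 3 = 18 beats ÷ 6 = 3 chords.
C: 5 × 3 = 15 beats ÷ 5 = 3 chords.
Overall: 9 chords over 16 bars → 9/16 = 9/16 chords per bar.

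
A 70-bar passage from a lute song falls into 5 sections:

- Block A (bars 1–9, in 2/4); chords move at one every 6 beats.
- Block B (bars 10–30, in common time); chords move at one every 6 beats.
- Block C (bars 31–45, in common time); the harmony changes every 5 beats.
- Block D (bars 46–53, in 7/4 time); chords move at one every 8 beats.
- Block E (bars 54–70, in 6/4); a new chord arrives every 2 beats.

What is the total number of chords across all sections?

A has 18 beats and chords last 6 each, so 3 chords.
B has 84 beats and chords last 6 each, so 14 chords.
C has 60 beats and chords last 5 each, so 12 chords.
D has 56 beats and chords last 8 each, so 7 chords.
E has 102 beats and chords last 2 each, so 51 chords.
Total: 3 + 14 + 12 + 7 + 51 = 87.

87 chords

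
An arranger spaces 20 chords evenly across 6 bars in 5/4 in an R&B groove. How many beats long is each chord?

6 bars × 5 beats/bar = 30 beats total.
30 beats ÷ 20 chords = 1.5 beats per chord.
(That is a dotted quarter note.)

1.5 beats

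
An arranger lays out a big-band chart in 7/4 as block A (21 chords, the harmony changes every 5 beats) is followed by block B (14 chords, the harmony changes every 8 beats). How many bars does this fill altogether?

31 bars

A: 21 × 5 = 105 beats = 15 bars.
B: 14 × 8 = 112 beats = 16 bars.
Total: 15 + 16 = 31 bars.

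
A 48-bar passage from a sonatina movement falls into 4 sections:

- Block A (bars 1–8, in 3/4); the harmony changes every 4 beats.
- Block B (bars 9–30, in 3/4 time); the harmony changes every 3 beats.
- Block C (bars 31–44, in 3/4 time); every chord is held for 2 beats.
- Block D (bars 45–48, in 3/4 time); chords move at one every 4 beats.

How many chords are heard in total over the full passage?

A: 8·3 = 24 beats, 24/4 = 6 chords.
B: 22·3 = 66 beats, 66/3 = 22 chords.
C: 14·3 = 42 beats, 42/2 = 21 chords.
D: 4·3 = 12 beats, 12/4 = 3 chords.
Total: 6 + 22 + 21 + 3 = 52.

52 chords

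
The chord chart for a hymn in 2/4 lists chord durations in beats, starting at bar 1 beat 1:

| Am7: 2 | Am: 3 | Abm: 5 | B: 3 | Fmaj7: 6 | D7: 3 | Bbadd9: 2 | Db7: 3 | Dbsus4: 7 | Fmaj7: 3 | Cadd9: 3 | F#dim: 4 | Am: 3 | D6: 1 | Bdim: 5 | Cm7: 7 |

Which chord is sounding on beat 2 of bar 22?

Beat 2 of bar 22 is beat (22−1)×2 + 2 = 44 overall.
Running totals: Am7 ends at 2, Am ends at 5, Abm ends at 10, B ends at 13, Fmaj7 ends at 19, D7 ends at 22, Bbadd9 ends at 24, Db7 ends at 27, Dbsus4 ends at 34, Fmaj7 ends at 37, Cadd9 ends at 40, F#dim ends at 44.
Beat 44 falls within F#dim.

F#dim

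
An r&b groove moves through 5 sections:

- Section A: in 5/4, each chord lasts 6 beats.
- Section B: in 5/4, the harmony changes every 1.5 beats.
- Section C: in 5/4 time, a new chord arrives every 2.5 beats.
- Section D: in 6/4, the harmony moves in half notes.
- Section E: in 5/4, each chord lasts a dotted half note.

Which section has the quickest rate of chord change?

Section B

A: each chord is 6 beats in 5/4, so 5/6 per bar.
B: each chord is 1.5 beats in 5/4, so 10/3 per bar.
C: each chord is 2.5 beats in 5/4, so 2 per bar.
D: each chord is 2 beats in 6/4, so 3 per bar.
E: each chord is 3 beats in 5/4, so 5/3 per bar.
Fastest is B at 10/3 chords/bar.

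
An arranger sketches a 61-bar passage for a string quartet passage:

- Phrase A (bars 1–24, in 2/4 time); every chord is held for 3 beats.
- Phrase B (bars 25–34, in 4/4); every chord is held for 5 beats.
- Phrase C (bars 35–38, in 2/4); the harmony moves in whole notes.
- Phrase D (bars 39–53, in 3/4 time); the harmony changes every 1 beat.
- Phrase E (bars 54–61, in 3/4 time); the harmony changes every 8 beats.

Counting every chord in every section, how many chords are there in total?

74 chords

A: 24 bars × 2 beats = 48 beats; 3 beats/chord → 16 chords.
B: 10 bars × 4 beats = 40 beats; 5 beats/chord → 8 chords.
C: 4 bars × 2 beats = 8 beats; 4 beats/chord → 2 chords.
D: 15 bars × 3 beats = 45 beats; 1 beat/chord → 45 chords.
E: 8 bars × 3 beats = 24 beats; 8 beats/chord → 3 chords.
Total: 16 + 8 + 2 + 45 + 3 = 74.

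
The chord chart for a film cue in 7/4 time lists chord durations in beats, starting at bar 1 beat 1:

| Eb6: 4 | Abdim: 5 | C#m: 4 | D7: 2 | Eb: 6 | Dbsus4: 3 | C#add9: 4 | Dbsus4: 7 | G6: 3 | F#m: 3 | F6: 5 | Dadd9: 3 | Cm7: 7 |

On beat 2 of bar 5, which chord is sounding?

Beat 2 of bar 5 is beat (5−1)×7 + 2 = 30 overall.
Running totals: Eb6 ends at 4, Abdim ends at 9, C#m ends at 13, D7 ends at 15, Eb ends at 21, Dbsus4 ends at 24, C#add9 ends at 28, Dbsus4 ends at 35.
Beat 30 falls within Dbsus4.

Dbsus4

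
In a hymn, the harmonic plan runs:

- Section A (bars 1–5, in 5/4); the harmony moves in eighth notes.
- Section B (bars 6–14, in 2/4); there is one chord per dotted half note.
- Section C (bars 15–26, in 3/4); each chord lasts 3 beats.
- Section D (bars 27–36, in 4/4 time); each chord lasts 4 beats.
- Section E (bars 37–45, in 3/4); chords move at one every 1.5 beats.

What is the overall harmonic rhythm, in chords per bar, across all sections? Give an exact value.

32/15 chords per bar

A: 5 bars of 5 beats is 25 beats; at 0.5 beats each that's 50 chords.
B: 9 bars of 2 beats is 18 beats; at 3 beats each that's 6 chords.
C: 12 bars of 3 beats is 36 beats; at 3 beats each that's 12 chords.
D: 10 bars of 4 beats is 40 beats; at 4 beats each that's 10 chords.
E: 9 bars of 3 beats is 27 beats; at 1.5 beats each that's 18 chords.
Overall: 96 chords over 45 bars → 96/45 = 32/15 chords per bar.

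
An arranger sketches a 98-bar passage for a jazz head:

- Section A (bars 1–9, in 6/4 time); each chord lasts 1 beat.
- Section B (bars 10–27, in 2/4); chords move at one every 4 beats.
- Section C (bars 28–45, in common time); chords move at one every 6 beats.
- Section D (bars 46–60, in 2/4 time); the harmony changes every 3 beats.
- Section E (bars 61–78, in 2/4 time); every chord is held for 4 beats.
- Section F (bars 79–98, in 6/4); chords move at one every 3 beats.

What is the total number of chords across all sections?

A has 54 beats and chords last 1 each, so 54 chords.
B has 36 beats and chords last 4 each, so 9 chords.
C has 72 beats and chords last 6 each, so 12 chords.
D has 30 beats and chords last 3 each, so 10 chords.
E has 36 beats and chords last 4 each, so 9 chords.
F has 120 beats and chords last 3 each, so 40 chords.
Total: 54 + 9 + 12 + 10 + 9 + 40 = 134.

134 chords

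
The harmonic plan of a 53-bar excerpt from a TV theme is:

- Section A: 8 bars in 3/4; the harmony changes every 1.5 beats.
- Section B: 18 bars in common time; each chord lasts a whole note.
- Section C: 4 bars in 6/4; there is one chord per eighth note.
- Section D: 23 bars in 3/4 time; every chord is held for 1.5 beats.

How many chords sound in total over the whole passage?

128 chords

A: 8 bars × 3 beats = 24 beats; 1.5 beats/chord → 16 chords.
B: 18 bars × 4 beats = 72 beats; 4 beats/chord → 18 chords.
C: 4 bars × 6 beats = 24 beats; 0.5 beats/chord → 48 chords.
D: 23 bars × 3 beats = 69 beats; 1.5 beats/chord → 46 chords.
Total: 16 + 18 + 48 + 46 = 128.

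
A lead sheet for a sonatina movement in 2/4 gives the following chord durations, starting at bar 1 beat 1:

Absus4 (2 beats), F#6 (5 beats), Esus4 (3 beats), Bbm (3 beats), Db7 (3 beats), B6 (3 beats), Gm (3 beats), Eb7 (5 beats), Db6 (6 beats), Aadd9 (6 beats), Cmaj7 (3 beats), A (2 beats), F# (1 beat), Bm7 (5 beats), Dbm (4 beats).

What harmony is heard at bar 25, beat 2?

Beat 2 of bar 25 is beat (25−1)×2 + 2 = 50 overall.
Running totals: Absus4 ends at 2, F#6 ends at 7, Esus4 ends at 10, Bbm ends at 13, Db7 ends at 16, B6 ends at 19, Gm ends at 22, Eb7 ends at 27, Db6 ends at 33, Aadd9 ends at 39, Cmaj7 ends at 42, A ends at 44, F# ends at 45, Bm7 ends at 50.
Beat 50 falls within Bm7.

Bm7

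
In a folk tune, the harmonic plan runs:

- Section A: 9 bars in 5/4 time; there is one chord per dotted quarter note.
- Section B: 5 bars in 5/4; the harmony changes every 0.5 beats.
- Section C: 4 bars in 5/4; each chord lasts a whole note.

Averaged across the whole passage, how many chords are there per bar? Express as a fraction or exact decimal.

85/18 chords per bar

A: 9 × 5 = 45 beats ÷ 1.5 = 30 chords.
B: 5 × 5 = 25 beats ÷ 0.5 = 50 chords.
C: 4 × 5 = 20 beats ÷ 4 = 5 chords.
Overall: 85 chords over 18 bars → 85/18 = 85/18 chords per bar.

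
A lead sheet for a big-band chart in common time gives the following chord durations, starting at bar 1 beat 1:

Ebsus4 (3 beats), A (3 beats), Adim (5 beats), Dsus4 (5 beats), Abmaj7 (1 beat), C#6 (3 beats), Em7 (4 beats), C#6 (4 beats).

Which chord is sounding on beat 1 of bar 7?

Beat 1 of bar 7 is beat (7−1)×4 + 1 = 25 overall.
Running totals: Ebsus4 ends at 3, A ends at 6, Adim ends at 11, Dsus4 ends at 16, Abmaj7 ends at 17, C#6 ends at 20, Em7 ends at 24, C#6 ends at 28.
Beat 25 falls within C#6.

C#6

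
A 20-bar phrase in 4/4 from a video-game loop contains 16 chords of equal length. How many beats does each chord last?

5 beats

20 bars × 4 beats/bar = 80 beats total.
80 beats ÷ 16 chords = 5 beats per chord.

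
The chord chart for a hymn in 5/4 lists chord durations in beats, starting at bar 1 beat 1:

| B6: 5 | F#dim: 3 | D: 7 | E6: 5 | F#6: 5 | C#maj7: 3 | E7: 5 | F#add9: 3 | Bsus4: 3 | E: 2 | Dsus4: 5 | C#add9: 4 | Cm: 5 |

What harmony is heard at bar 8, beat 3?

Beat 3 of bar 8 is beat (8−1)×5 + 3 = 38 overall.
Running totals: B6 ends at 5, F#dim ends at 8, D ends at 15, E6 ends at 20, F#6 ends at 25, C#maj7 ends at 28, E7 ends at 33, F#add9 ends at 36, Bsus4 ends at 39.
Beat 38 falls within Bsus4.

Bsus4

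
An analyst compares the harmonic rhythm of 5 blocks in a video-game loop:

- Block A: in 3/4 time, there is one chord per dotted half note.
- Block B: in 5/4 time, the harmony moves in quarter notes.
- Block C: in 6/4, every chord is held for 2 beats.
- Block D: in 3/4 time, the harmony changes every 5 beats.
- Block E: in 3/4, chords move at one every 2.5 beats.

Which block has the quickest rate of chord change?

Block B

A: each chord is 3 beats in 3/4, so 1 per bar.
B: each chord is 1 beat in 5/4, so 5 per bar.
C: each chord is 2 beats in 6/4, so 3 per bar.
D: each chord is 5 beats in 3/4, so 0.6 per bar.
E: each chord is 2.5 beats in 3/4, so 1.2 per bar.
Fastest is B at 5 chords/bar.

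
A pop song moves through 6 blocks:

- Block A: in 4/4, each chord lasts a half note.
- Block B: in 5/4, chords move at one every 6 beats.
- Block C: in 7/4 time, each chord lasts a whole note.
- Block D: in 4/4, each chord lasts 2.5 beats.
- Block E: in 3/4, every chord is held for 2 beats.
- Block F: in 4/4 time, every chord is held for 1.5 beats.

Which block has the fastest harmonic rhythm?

Block F

A: 4 beats/bar ÷ 2 beats/chord = 2 chords/bar.
B: 5 beats/bar ÷ 6 beats/chord = 5/6 chords/bar.
C: 7 beats/bar ÷ 4 beats/chord = 1.75 chords/bar.
D: 4 beats/bar ÷ 2.5 beats/chord = 1.6 chords/bar.
E: 3 beats/bar ÷ 2 beats/chord = 1.5 chords/bar.
F: 4 beats/bar ÷ 1.5 beats/chord = 8/3 chords/bar.
Fastest is F at 8/3 chords/bar.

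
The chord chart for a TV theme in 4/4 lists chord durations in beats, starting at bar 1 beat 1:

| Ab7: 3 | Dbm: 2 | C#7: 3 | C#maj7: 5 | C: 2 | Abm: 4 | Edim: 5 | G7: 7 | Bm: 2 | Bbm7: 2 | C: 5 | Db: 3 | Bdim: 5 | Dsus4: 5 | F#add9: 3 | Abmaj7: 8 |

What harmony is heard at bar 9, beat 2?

Bbm7

Beat 2 of bar 9 is beat (9−1)×4 + 2 = 34 overall.
Running totals: Ab7 ends at 3, Dbm ends at 5, C#7 ends at 8, C#maj7 ends at 13, C ends at 15, Abm ends at 19, Edim ends at 24, G7 ends at 31, Bm ends at 33, Bbm7 ends at 35.
Beat 34 falls within Bbm7.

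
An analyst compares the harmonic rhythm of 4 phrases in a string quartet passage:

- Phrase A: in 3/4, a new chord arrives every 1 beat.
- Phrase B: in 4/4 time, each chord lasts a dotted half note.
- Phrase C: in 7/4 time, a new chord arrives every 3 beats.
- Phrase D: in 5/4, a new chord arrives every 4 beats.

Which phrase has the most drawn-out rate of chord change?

A: 3 beats/bar ÷ 1 beat/chord = 3 chords/bar.
B: 4 beats/bar ÷ 3 beats/chord = 4/3 chords/bar.
C: 7 beats/bar ÷ 3 beats/chord = 7/3 chords/bar.
D: 5 beats/bar ÷ 4 beats/chord = 1.25 chords/bar.
Slowest is D at 1.25 chords/bar.

Phrase D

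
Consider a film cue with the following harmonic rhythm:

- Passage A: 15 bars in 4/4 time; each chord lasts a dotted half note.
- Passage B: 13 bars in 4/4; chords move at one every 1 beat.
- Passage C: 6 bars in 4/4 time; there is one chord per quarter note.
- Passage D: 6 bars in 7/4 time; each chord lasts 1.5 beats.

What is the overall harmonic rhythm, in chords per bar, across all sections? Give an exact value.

A: 15 × 4 = 60 beats ÷ 3 = 20 chords.
B: 13 × 4 = 52 beats ÷ 1 = 52 chords.
C: 6 × 4 = 24 beats ÷ 1 = 24 chords.
D: 6 × 7 = 42 beats ÷ 1.5 = 28 chords.
Overall: 124 chords over 40 bars → 124/40 = 3.1 chords per bar.

3.1 chords per bar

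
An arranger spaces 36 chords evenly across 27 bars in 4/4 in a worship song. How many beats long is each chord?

3 beats

27 bars × 4 beats/bar = 108 beats total.
108 beats ÷ 36 chords = 3 beats per chord.
(That is a dotted half note.)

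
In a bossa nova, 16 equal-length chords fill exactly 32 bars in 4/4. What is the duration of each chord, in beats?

8 beats

32 bars × 4 beats/bar = 128 beats total.
128 beats ÷ 16 chords = 8 beats per chord.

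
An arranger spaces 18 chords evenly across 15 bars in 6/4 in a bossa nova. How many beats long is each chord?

15 bars × 6 beats/bar = 90 beats total.
90 beats ÷ 18 chords = 5 beats per chord.

5 beats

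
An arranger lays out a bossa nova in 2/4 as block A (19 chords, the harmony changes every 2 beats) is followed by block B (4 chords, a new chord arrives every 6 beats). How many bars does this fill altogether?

A: 19 × 2 = 38 beats = 19 bars.
B: 4 × 6 = 24 beats = 12 bars.
Total: 19 + 12 = 31 bars.

31 bars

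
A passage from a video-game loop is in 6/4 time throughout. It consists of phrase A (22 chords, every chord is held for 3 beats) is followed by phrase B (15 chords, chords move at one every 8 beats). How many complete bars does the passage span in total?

A: 22 × 3 = 66 beats = 11 bars.
B: 15 × 8 = 120 beats = 20 bars.
Total: 11 + 20 = 31 bars.

31 bars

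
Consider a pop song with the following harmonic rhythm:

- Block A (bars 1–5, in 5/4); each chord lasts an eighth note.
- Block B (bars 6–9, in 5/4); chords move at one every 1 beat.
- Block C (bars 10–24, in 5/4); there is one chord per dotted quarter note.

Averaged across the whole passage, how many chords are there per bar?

5 chords per bar

A: 5 bars of 5 beats is 25 beats; at 0.5 beats each that's 50 chords.
B: 4 bars of 5 beats is 20 beats; at 1 beat each that's 20 chords.
C: 15 bars of 5 beats is 75 beats; at 1.5 beats each that's 50 chords.
Overall: 120 chords over 24 bars → 120/24 = 5 chords per bar.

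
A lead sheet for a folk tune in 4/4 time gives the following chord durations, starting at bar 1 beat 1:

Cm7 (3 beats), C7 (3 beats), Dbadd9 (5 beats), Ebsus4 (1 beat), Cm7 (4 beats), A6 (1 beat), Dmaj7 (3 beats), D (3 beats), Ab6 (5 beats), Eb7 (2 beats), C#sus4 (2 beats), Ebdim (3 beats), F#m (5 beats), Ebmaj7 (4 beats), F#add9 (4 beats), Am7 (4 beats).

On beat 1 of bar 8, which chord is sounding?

Beat 1 of bar 8 is beat (8−1)×4 + 1 = 29 overall.
Running totals: Cm7 ends at 3, C7 ends at 6, Dbadd9 ends at 11, Ebsus4 ends at 12, Cm7 ends at 16, A6 ends at 17, Dmaj7 ends at 20, D ends at 23, Ab6 ends at 28, Eb7 ends at 30.
Beat 29 falls within Eb7.

Eb7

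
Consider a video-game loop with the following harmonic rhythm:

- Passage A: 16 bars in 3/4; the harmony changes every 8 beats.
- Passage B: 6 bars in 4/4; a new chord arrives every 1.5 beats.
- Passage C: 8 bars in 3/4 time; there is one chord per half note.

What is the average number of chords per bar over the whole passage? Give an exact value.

17/15 chords per bar

A: 16 bars of 3 beats is 48 beats; at 8 beats each that's 6 chords.
B: 6 bars of 4 beats is 24 beats; at 1.5 beats each that's 16 chords.
C: 8 bars of 3 beats is 24 beats; at 2 beats each that's 12 chords.
Overall: 34 chords over 30 bars → 34/30 = 17/15 chords per bar.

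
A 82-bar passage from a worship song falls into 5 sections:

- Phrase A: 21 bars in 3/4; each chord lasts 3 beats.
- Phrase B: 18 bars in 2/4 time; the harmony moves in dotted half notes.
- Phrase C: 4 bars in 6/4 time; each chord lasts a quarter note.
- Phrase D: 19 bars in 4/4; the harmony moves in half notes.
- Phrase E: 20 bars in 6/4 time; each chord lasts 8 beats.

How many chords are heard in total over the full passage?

110 chords

A: 21 bars × 3 beats = 63 beats; 3 beats/chord → 21 chords.
B: 18 bars × 2 beats = 36 beats; 3 beats/chord → 12 chords.
C: 4 bars × 6 beats = 24 beats; 1 beat/chord → 24 chords.
D: 19 bars × 4 beats = 76 beats; 2 beats/chord → 38 chords.
E: 20 bars × 6 beats = 120 beats; 8 beats/chord → 15 chords.
Total: 21 + 12 + 24 + 38 + 15 = 110.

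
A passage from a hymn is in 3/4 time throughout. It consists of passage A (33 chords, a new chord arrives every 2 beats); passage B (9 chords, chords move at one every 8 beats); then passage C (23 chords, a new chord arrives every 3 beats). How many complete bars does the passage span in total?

69 bars

A: 33 × 2 = 66 beats = 22 bars.
B: 9 × 8 = 72 beats = 24 bars.
C: 23 × 3 = 69 beats = 23 bars.
Total: 22 + 24 + 23 = 69 bars.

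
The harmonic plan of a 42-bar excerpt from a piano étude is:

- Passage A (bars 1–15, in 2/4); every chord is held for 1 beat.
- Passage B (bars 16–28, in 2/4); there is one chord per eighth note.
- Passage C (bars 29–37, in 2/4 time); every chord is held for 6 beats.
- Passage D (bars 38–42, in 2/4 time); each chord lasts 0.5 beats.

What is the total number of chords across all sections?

A: 15·2 = 30 beats, 30/1 = 30 chords.
B: 13·2 = 26 beats, 26/0.5 = 52 chords.
C: 9·2 = 18 beats, 18/6 = 3 chords.
D: 5·2 = 10 beats, 10/0.5 = 20 chords.
Total: 30 + 52 + 3 + 20 = 105.

105 chords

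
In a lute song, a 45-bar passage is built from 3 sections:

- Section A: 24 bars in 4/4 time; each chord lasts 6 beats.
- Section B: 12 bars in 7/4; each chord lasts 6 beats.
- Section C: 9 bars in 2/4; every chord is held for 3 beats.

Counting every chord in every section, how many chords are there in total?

A: 24 bars × 4 beats = 96 beats; 6 beats/chord → 16 chords.
B: 12 bars × 7 beats = 84 beats; 6 beats/chord → 14 chords.
C: 9 bars × 2 beats = 18 beats; 3 beats/chord → 6 chords.
Total: 16 + 14 + 6 = 36.

36 chords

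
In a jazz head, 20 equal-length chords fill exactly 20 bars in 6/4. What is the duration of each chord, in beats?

20 bars × 6 beats/bar = 120 beats total.
120 beats ÷ 20 chords = 6 beats per chord.

6 beats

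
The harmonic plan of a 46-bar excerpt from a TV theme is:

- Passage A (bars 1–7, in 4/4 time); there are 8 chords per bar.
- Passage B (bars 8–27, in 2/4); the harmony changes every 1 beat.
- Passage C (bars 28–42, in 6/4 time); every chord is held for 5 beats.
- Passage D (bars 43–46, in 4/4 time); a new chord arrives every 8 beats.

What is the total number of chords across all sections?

A: 7 bars × 4 beats = 28 beats; 0.5 beats/chord → 56 chords.
B: 20 bars × 2 beats = 40 beats; 1 beat/chord → 40 chords.
C: 15 bars × 6 beats = 90 beats; 5 beats/chord → 18 chords.
D: 4 bars × 4 beats = 16 beats; 8 beats/chord → 2 chords.
Total: 56 + 40 + 18 + 2 = 116.

116 chords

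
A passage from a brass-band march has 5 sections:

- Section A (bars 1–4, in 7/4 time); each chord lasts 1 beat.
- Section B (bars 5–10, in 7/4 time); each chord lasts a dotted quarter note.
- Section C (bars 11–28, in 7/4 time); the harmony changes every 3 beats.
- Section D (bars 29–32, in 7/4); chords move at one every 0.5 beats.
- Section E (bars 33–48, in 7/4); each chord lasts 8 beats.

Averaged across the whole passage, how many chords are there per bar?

3.5 chords per bar

A: 4 × 7 = 28 beats ÷ 1 = 28 chords.
B: 6 × 7 = 42 beats ÷ 1.5 = 28 chords.
C: 18 × 7 = 126 beats ÷ 3 = 42 chords.
D: 4 × 7 = 28 beats ÷ 0.5 = 56 chords.
E: 16 × 7 = 112 beats ÷ 8 = 14 chords.
Overall: 168 chords over 48 bars → 168/48 = 3.5 chords per bar.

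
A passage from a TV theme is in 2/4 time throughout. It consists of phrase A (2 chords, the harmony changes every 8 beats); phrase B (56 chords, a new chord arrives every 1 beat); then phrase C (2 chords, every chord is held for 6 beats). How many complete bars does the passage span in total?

A: 2 × 8 = 16 beats = 8 bars.
B: 56 × 1 = 56 beats = 28 bars.
C: 2 × 6 = 12 beats = 6 bars.
Total: 8 + 28 + 6 = 42 bars.

42 bars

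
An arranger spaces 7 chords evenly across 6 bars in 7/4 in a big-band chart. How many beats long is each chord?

6 beats

6 bars × 7 beats/bar = 42 beats total.
42 beats ÷ 7 chords = 6 beats per chord.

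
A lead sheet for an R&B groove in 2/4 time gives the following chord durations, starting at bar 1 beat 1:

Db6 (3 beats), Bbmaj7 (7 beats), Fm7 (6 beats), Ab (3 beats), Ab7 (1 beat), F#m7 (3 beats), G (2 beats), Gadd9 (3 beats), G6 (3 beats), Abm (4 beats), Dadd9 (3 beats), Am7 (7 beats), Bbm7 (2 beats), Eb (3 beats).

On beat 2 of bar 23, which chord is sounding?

Bbm7

Beat 2 of bar 23 is beat (23−1)×2 + 2 = 46 overall.
Running totals: Db6 ends at 3, Bbmaj7 ends at 10, Fm7 ends at 16, Ab ends at 19, Ab7 ends at 20, F#m7 ends at 23, G ends at 25, Gadd9 ends at 28, G6 ends at 31, Abm ends at 35, Dadd9 ends at 38, Am7 ends at 45, Bbm7 ends at 47.
Beat 46 falls within Bbm7.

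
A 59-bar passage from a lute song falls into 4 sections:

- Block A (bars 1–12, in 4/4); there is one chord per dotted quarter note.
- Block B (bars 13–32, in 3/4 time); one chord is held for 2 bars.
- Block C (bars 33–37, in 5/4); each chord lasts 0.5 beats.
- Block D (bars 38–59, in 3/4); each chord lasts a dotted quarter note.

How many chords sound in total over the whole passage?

A has 48 beats and chords last 1.5 each, so 32 chords.
B has 60 beats and chords last 6 each, so 10 chords.
C has 25 beats and chords last 0.5 each, so 50 chords.
D has 66 beats and chords last 1.5 each, so 44 chords.
Total: 32 + 10 + 50 + 44 = 136.

136 chords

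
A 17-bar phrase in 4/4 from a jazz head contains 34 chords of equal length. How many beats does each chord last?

2 beats

17 bars × 4 beats/bar = 68 beats total.
68 beats ÷ 34 chords = 2 beats per chord.
(That is a half note.)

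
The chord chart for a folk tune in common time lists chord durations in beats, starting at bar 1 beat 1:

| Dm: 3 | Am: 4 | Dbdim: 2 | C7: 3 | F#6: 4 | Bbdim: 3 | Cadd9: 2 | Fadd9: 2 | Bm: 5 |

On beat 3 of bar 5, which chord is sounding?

Bbdim

Beat 3 of bar 5 is beat (5−1)×4 + 3 = 19 overall.
Running totals: Dm ends at 3, Am ends at 7, Dbdim ends at 9, C7 ends at 12, F#6 ends at 16, Bbdim ends at 19.
Beat 19 falls within Bbdim.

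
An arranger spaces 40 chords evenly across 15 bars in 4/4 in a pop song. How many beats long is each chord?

1.5 beats

15 bars × 4 beats/bar = 60 beats total.
60 beats ÷ 40 chords = 1.5 beats per chord.
(That is a dotted quarter note.)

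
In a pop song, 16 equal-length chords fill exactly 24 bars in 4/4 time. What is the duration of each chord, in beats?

6 beats

24 bars × 4 beats/bar = 96 beats total.
96 beats ÷ 16 chords = 6 beats per chord.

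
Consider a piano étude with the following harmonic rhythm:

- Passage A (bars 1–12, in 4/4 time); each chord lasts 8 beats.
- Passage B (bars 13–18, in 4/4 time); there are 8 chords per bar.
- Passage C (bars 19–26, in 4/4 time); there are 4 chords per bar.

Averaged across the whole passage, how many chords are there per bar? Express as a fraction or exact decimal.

43/13 chords per bar

A: 12 bars of 4 beats is 48 beats; at 8 beats each that's 6 chords.
B: 6 bars of 4 beats is 24 beats; at 0.5 beats each that's 48 chords.
C: 8 bars of 4 beats is 32 beats; at 1 beat each that's 32 chords.
Overall: 86 chords over 26 bars → 86/26 = 43/13 chords per bar.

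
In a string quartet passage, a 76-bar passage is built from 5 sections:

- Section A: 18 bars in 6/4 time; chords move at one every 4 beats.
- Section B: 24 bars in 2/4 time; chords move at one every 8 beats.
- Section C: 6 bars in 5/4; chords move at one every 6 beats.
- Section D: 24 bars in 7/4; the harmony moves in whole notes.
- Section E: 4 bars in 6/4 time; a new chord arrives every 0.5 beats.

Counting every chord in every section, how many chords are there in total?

128 chords

A: 18·6 = 108 beats, 108/4 = 27 chords.
B: 24·2 = 48 beats, 48/8 = 6 chords.
C: 6·5 = 30 beats, 30/6 = 5 chords.
D: 24·7 = 168 beats, 168/4 = 42 chords.
E: 4·6 = 24 beats, 24/0.5 = 48 chords.
Total: 27 + 6 + 5 + 42 + 48 = 128.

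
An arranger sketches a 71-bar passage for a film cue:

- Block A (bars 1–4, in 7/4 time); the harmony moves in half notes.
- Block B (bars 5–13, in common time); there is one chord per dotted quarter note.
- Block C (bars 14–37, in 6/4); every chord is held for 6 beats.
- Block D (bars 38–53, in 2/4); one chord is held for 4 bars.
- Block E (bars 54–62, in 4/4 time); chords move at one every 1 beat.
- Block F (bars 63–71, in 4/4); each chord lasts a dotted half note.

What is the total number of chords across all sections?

114 chords

A has 28 beats and chords last 2 each, so 14 chords.
B has 36 beats and chords last 1.5 each, so 24 chords.
C has 144 beats and chords last 6 each, so 24 chords.
D has 32 beats and chords last 8 each, so 4 chords.
E has 36 beats and chords last 1 each, so 36 chords.
F has 36 beats and chords last 3 each, so 12 chords.
Total: 14 + 24 + 24 + 4 + 36 + 12 = 114.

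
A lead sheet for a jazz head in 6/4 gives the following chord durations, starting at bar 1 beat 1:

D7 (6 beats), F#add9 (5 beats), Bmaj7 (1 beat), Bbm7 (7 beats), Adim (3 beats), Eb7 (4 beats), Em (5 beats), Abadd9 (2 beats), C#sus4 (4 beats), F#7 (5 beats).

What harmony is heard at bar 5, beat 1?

Beat 1 of bar 5 is beat (5−1)×6 + 1 = 25 overall.
Running totals: D7 ends at 6, F#add9 ends at 11, Bmaj7 ends at 12, Bbm7 ends at 19, Adim ends at 22, Eb7 ends at 26.
Beat 25 falls within Eb7.

Eb7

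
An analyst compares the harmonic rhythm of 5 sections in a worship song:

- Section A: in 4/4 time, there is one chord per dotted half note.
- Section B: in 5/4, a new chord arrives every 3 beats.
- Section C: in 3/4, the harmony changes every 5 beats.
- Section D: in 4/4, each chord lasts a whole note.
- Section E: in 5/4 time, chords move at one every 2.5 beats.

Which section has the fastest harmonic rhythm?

A: 4/3 = 4/3 chords/bar.
B: 5/3 = 5/3 chords/bar.
C: 3/5 = 0.6 chords/bar.
D: 4/4 = 1 chord/bar.
E: 5/2.5 = 2 chords/bar.
Fastest is E at 2 chords/bar.

Section E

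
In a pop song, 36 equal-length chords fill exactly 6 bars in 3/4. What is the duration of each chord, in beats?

6 bars × 3 beats/bar = 18 beats total.
18 beats ÷ 36 chords = 0.5 beats per chord.
(That is an eighth note.)

0.5 beats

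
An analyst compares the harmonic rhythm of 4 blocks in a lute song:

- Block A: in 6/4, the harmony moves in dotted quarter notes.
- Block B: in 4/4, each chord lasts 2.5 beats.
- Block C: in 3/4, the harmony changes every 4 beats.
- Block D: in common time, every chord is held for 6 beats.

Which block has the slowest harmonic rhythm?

Block D

A: 6/1.5 = 4 chords/bar.
B: 4/2.5 = 1.6 chords/bar.
C: 3/4 = 0.75 chords/bar.
D: 4/6 = 2/3 chords/bar.
Slowest is D at 2/3 chords/bar.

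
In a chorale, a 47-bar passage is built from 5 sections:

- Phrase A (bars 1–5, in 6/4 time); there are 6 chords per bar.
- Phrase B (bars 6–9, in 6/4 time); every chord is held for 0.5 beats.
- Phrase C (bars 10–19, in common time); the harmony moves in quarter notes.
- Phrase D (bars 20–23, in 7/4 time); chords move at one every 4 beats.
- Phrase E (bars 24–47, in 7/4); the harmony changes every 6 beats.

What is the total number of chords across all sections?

A has 30 beats and chords last 1 each, so 30 chords.
B has 24 beats and chords last 0.5 each, so 48 chords.
C has 40 beats and chords last 1 each, so 40 chords.
D has 28 beats and chords last 4 each, so 7 chords.
E has 168 beats and chords last 6 each, so 28 chords.
Total: 30 + 48 + 40 + 7 + 28 = 153.

153 chords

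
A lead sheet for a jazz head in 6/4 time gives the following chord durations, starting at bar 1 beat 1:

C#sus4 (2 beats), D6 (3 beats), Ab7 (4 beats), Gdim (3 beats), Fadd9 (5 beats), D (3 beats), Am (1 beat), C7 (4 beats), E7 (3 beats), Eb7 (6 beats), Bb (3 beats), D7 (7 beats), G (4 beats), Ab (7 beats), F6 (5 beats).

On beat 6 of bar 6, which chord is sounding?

Bb

Beat 6 of bar 6 is beat (6−1)×6 + 6 = 36 overall.
Running totals: C#sus4 ends at 2, D6 ends at 5, Ab7 ends at 9, Gdim ends at 12, Fadd9 ends at 17, D ends at 20, Am ends at 21, C7 ends at 25, E7 ends at 28, Eb7 ends at 34, Bb ends at 37.
Beat 36 falls within Bb.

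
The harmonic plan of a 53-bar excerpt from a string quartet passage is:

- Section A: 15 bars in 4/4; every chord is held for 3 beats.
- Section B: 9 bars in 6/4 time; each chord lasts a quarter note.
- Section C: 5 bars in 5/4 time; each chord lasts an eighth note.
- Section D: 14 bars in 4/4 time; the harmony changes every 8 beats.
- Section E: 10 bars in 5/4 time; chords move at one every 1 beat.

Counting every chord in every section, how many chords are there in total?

A: 15·4 = 60 beats, 60/3 = 20 chords.
B: 9·6 = 54 beats, 54/1 = 54 chords.
C: 5·5 = 25 beats, 25/0.5 = 50 chords.
D: 14·4 = 56 beats, 56/8 = 7 chords.
E: 10·5 = 50 beats, 50/1 = 50 chords.
Total: 20 + 54 + 50 + 7 + 50 = 181.

181 chords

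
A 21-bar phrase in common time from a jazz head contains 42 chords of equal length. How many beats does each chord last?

21 bars × 4 beats/bar = 84 beats total.
84 beats ÷ 42 chords = 2 beats per chord.
(That is a half note.)

2 beats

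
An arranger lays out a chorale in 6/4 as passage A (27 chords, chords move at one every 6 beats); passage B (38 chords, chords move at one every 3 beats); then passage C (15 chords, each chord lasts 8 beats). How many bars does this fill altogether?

A: 27 × 6 = 162 beats = 27 bars.
B: 38 × 3 = 114 beats = 19 bars.
C: 15 × 8 = 120 beats = 20 bars.
Total: 27 + 19 + 20 = 66 bars.

66 bars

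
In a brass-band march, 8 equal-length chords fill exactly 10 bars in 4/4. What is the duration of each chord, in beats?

5 beats

10 bars × 4 beats/bar = 40 beats total.
40 beats ÷ 8 chords = 5 beats per chord.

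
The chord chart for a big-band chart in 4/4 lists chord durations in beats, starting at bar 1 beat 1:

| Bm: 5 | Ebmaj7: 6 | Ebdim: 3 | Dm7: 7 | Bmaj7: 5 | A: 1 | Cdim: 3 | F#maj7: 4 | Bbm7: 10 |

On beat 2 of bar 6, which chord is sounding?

Bmaj7

Beat 2 of bar 6 is beat (6−1)×4 + 2 = 22 overall.
Running totals: Bm ends at 5, Ebmaj7 ends at 11, Ebdim ends at 14, Dm7 ends at 21, Bmaj7 ends at 26.
Beat 22 falls within Bmaj7.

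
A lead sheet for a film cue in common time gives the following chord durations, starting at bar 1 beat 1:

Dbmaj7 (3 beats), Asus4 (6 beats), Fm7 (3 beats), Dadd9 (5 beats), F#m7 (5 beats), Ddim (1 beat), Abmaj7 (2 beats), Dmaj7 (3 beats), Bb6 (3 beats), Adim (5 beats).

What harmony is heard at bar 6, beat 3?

Beat 3 of bar 6 is beat (6−1)×4 + 3 = 23 overall.
Running totals: Dbmaj7 ends at 3, Asus4 ends at 9, Fm7 ends at 12, Dadd9 ends at 17, F#m7 ends at 22, Ddim ends at 23.
Beat 23 falls within Ddim.

Ddim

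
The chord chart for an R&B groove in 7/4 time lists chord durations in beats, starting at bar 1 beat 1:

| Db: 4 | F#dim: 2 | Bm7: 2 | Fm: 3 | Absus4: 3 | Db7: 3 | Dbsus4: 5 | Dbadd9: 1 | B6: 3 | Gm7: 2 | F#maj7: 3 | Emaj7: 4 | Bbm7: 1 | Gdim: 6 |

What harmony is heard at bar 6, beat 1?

Beat 1 of bar 6 is beat (6−1)×7 + 1 = 36 overall.
Running totals: Db ends at 4, F#dim ends at 6, Bm7 ends at 8, Fm ends at 11, Absus4 ends at 14, Db7 ends at 17, Dbsus4 ends at 22, Dbadd9 ends at 23, B6 ends at 26, Gm7 ends at 28, F#maj7 ends at 31, Emaj7 ends at 35, Bbm7 ends at 36.
Beat 36 falls within Bbm7.

Bbm7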